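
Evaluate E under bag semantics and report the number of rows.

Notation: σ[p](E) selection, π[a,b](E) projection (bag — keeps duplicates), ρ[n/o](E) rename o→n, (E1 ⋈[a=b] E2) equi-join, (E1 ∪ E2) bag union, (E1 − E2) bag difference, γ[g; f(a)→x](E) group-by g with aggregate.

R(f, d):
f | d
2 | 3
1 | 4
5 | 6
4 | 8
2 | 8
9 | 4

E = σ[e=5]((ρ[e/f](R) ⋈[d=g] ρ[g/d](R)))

Stepwise |·|:
  R → 6
  ρ[e/f](R) → 6
  R → 6
  ρ[g/d](R) → 6
  (ρ[e/f](R) ⋈[d=g] ρ[g/d](R)) → 10
  σ[e=5]((ρ[e/f](R) ⋈[d=g] ρ[g/d](R))) → 1

|E| = 1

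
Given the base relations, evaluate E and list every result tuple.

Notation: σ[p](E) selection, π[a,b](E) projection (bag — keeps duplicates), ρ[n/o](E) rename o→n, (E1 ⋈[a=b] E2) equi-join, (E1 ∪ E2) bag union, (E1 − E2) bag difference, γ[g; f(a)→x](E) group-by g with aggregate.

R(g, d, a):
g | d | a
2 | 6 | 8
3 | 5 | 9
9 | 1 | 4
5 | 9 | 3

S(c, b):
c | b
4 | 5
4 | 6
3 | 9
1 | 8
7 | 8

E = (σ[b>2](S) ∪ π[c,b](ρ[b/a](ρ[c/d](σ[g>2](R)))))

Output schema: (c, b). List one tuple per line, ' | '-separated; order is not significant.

Row counts bottom-up:
  S → 5
  σ[b>2](S) → 5
  R → 4
  σ[g>2](R) → 3
  ρ[c/d](σ[g>2](R)) → 3
  ρ[b/a](ρ[c/d](σ[g>2](R))) → 3
  π[c,b](ρ[b/a](ρ[c/d](σ[g>2](R)))) → 3
  (σ[b>2](S) ∪ π[c,b](ρ[b/a](ρ[c/d](σ[g>2](R))))) → 8

== RESULT ==
c | b
1 | 4
1 | 8
3 | 9
4 | 5
4 | 6
5 | 9
7 | 8
9 | 3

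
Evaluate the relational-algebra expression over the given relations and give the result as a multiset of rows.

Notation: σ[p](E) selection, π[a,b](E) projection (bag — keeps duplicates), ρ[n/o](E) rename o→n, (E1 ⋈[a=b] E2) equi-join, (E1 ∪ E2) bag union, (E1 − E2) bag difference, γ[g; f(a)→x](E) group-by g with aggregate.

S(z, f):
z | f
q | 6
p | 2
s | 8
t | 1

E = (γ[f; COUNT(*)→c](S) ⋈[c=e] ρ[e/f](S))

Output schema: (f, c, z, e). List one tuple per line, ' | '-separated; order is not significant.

Subexpression sizes:
  S → 4
  γ[f; COUNT(*)→c](S) → 4
  S → 4
  ρ[e/f](S) → 4
  (γ[f; COUNT(*)→c](S) ⋈[c=e] ρ[e/f](S)) → 4

== RESULT ==
f | c | z | e
1 | 1 | t | 1
2 | 1 | t | 1
6 | 1 | t | 1
8 | 1 | t | 1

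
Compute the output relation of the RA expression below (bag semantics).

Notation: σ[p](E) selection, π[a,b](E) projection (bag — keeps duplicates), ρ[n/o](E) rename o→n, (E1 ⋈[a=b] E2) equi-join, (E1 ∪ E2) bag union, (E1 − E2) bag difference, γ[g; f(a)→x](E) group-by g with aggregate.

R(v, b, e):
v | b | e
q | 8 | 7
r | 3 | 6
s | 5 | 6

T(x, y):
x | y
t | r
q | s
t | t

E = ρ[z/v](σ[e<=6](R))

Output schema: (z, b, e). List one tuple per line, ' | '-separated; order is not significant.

Stepwise |·|:
  R → 3
  σ[e<=6](R) → 2
  ρ[z/v](σ[e<=6](R)) → 2

== RESULT ==
z | b | e
r | 3 | 6
s | 5 | 6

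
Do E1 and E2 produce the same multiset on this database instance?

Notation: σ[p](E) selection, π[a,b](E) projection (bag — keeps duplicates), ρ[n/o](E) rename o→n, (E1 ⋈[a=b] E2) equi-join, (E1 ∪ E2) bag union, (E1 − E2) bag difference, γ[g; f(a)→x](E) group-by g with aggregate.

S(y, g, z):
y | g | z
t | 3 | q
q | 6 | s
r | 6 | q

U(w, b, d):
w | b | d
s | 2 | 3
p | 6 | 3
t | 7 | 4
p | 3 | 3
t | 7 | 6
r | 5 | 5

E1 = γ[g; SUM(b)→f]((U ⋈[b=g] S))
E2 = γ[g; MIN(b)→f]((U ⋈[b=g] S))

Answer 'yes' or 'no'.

E1 per-node cardinality:
  U → 6
  S → 3
  (U ⋈[b=g] S) → 3
  γ[g; SUM(b)→f]((U ⋈[b=g] S)) → 2
E2 per-node cardinality:
  U → 6
  S → 3
  (U ⋈[b=g] S) → 3
  γ[g; MIN(b)→f]((U ⋈[b=g] S)) → 2

E1 result:
g | f
3 | 3
6 | 12
E2 result:
g | f
3 | 3
6 | 6
Witness: (6, 12) appears 1× in E1 but 0× in E2.

no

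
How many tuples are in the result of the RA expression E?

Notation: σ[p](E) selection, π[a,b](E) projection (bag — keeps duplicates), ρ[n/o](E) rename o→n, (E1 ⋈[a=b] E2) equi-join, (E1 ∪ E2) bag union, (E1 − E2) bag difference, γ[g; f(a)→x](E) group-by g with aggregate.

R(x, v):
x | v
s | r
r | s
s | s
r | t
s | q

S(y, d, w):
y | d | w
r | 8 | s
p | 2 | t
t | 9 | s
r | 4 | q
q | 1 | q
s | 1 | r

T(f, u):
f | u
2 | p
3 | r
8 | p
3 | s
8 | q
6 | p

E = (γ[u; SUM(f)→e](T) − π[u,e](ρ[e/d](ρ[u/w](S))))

Stepwise |·|:
  T → 6
  γ[u; SUM(f)→e](T) → 4
  S → 6
  ρ[u/w](S) → 6
  ρ[e/d](ρ[u/w](S)) → 6
  π[u,e](ρ[e/d](ρ[u/w](S))) → 6
  (γ[u; SUM(f)→e](T) − π[u,e](ρ[e/d](ρ[u/w](S)))) → 4

|E| = 4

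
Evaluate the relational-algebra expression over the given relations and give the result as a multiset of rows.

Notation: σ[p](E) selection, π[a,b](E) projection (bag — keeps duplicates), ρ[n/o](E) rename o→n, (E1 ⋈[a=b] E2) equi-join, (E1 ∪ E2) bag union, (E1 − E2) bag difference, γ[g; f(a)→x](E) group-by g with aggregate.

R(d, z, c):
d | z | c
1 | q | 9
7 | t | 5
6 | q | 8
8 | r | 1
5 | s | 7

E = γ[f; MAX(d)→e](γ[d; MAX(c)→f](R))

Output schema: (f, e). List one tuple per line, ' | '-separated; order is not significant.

Per-node cardinality:
  R → 5
  γ[d; MAX(c)→f](R) → 5
  γ[f; MAX(d)→e](γ[d; MAX(c)→f](R)) → 5

== RESULT ==
f | e
1 | 8
5 | 7
7 | 5
8 | 6
9 | 1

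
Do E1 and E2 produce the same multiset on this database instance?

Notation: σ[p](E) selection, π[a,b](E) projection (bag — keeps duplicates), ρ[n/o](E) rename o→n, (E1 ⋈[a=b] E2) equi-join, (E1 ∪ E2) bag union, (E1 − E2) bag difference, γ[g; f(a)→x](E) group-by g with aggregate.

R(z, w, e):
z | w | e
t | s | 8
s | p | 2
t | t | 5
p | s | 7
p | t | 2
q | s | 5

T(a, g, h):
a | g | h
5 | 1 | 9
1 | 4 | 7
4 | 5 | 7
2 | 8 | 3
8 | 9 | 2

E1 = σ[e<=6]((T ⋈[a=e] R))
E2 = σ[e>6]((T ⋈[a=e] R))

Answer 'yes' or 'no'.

E1 row counts bottom-up:
  T → 5
  R → 6
  (T ⋈[a=e] R) → 5
  σ[e<=6]((T ⋈[a=e] R)) → 4
E2 row counts bottom-up:
  T → 5
  R → 6
  (T ⋈[a=e] R) → 5
  σ[e>6]((T ⋈[a=e] R)) → 1

E1 result:
a | g | h | z | w | e
2 | 8 | 3 | p | t | 2
2 | 8 | 3 | s | p | 2
5 | 1 | 9 | q | s | 5
5 | 1 | 9 | t | t | 5
E2 result:
a | g | h | z | w | e
8 | 9 | 2 | t | s | 8
Witness: (8, 9, 2, 't', 's', 8) appears 0× in E1 but 1× in E2.

no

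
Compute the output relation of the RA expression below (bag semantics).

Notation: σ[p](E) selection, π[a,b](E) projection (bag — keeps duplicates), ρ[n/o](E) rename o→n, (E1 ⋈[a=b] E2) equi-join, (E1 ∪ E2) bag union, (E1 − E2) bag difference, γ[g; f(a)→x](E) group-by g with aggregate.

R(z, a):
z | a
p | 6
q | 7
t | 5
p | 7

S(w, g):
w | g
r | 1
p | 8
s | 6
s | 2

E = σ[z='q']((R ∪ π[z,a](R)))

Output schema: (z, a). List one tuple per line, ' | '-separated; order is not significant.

Row counts bottom-up:
  R → 4
  R → 4
  π[z,a](R) → 4
  (R ∪ π[z,a](R)) → 8
  σ[z='q']((R ∪ π[z,a](R))) → 2

== RESULT ==
z | a
q | 7
q | 7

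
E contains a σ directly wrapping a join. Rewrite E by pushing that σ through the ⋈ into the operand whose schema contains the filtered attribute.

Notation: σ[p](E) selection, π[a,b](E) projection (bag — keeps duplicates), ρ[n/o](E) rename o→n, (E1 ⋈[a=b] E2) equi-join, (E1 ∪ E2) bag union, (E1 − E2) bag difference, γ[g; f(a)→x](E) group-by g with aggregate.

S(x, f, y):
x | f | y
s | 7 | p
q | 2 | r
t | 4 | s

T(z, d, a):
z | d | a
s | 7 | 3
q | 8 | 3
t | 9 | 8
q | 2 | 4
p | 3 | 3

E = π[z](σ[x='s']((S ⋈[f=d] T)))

σ filters on x, owned by the left side.
E' = π[z]((σ[x='s'](S) ⋈[f=d] T))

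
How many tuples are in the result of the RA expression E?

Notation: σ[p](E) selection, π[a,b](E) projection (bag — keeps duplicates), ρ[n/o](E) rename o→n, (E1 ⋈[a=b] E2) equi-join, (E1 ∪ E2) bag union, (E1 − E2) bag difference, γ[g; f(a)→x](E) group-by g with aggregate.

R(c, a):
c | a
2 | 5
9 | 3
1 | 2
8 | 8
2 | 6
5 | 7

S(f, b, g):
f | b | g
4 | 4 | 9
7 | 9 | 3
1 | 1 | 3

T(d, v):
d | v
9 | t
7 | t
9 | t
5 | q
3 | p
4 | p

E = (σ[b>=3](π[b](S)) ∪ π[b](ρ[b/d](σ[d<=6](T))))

Per-node cardinality:
  S → 3
  π[b](S) → 3
  σ[b>=3](π[b](S)) → 2
  T → 6
  σ[d<=6](T) → 3
  ρ[b/d](σ[d<=6](T)) → 3
  π[b](ρ[b/d](σ[d<=6](T))) → 3
  (σ[b>=3](π[b](S)) ∪ π[b](ρ[b/d](σ[d<=6](T)))) → 5

|E| = 5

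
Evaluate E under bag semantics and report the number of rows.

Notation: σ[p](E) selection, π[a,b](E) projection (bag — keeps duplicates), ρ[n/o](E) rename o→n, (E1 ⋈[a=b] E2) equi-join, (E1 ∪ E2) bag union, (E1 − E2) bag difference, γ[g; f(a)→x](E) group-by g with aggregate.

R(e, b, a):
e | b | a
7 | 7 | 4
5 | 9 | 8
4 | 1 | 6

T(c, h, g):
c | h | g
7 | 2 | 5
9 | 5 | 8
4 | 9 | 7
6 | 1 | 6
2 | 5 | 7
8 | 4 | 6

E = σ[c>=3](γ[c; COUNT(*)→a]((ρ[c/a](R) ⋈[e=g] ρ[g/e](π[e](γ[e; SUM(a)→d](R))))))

Subexpression sizes:
  R → 3
  ρ[c/a](R) → 3
  R → 3
  γ[e; SUM(a)→d](R) → 3
  π[e](γ[e; SUM(a)→d](R)) → 3
  ρ[g/e](π[e](γ[e; SUM(a)→d](R))) → 3
  (ρ[c/a](R) ⋈[e=g] ρ[g/e](π[e](γ[e; SUM(a)→d](R)))) → 3
  γ[c; COUNT(*)→a]((ρ[c/a](R) ⋈[e=g] ρ[g/e](π[e](γ[e; SUM(a)→d](R))))) → 3
  σ[c>=3](γ[c; COUNT(*)→a]((ρ[c/a](R) ⋈[e=g] ρ[g/e](π[e](γ[e; SUM(a)→d](R)))))) → 3

|E| = 3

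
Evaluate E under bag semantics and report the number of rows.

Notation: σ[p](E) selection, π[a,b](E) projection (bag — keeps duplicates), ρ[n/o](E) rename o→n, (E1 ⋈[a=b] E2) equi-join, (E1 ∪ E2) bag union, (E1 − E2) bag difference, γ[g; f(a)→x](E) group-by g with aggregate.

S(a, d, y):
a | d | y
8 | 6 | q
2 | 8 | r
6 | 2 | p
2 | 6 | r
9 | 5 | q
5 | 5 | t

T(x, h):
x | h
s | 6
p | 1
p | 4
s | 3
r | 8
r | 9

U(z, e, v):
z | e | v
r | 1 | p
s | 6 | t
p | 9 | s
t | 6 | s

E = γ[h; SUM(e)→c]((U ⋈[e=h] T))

Row counts bottom-up:
  U → 4
  T → 6
  (U ⋈[e=h] T) → 4
  γ[h; SUM(e)→c]((U ⋈[e=h] T)) → 3

|E| = 3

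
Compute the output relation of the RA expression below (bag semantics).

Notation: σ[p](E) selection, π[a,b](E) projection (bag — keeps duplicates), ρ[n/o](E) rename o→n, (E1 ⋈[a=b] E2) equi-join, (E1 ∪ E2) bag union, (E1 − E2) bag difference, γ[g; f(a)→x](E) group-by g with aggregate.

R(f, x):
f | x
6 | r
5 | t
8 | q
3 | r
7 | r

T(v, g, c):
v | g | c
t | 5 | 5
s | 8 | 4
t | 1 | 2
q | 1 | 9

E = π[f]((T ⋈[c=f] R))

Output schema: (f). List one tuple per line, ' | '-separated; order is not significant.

Stepwise |·|:
  T → 4
  R → 5
  (T ⋈[c=f] R) → 1
  π[f]((T ⋈[c=f] R)) → 1

== RESULT ==
f
5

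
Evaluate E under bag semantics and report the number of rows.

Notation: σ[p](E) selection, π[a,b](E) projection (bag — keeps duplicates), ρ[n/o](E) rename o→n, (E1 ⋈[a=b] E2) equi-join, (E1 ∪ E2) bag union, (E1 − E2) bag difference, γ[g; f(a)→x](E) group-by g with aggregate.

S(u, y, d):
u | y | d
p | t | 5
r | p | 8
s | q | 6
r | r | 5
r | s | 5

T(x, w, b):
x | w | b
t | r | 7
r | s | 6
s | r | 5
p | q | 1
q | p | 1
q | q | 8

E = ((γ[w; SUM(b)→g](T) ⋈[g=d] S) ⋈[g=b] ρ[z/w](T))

Row counts bottom-up:
  T → 6
  γ[w; SUM(b)→g](T) → 4
  S → 5
  (γ[w; SUM(b)→g](T) ⋈[g=d] S) → 1
  T → 6
  ρ[z/w](T) → 6
  ((γ[w; SUM(b)→g](T) ⋈[g=d] S) ⋈[g=b] ρ[z/w](T)) → 1

|E| = 1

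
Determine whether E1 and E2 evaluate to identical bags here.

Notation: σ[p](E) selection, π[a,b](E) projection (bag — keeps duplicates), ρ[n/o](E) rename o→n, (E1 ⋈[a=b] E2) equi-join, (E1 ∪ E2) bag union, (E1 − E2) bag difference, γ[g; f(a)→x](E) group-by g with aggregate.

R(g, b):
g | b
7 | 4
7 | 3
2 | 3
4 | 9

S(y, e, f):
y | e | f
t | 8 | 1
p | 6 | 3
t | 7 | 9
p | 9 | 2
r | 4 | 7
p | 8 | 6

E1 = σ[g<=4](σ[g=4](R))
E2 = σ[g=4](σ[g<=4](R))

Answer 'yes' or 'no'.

E1 stepwise |·|:
  R → 4
  σ[g=4](R) → 1
  σ[g<=4](σ[g=4](R)) → 1
E2 stepwise |·|:
  R → 4
  σ[g<=4](R) → 2
  σ[g=4](σ[g<=4](R)) → 1

E1 and E2 produce the same multiset:
g | b
4 | 9

yes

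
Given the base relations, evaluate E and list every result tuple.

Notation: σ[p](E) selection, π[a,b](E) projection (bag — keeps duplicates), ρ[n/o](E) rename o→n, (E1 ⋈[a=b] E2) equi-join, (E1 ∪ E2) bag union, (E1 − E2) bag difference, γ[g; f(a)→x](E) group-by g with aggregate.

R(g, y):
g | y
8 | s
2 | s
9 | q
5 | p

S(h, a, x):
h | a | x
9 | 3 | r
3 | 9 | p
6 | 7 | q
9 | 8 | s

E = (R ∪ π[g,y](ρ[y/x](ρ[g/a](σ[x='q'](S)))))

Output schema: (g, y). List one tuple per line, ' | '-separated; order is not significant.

Per-node cardinality:
  R → 4
  S → 4
  σ[x='q'](S) → 1
  ρ[g/a](σ[x='q'](S)) → 1
  ρ[y/x](ρ[g/a](σ[x='q'](S))) → 1
  π[g,y](ρ[y/x](ρ[g/a](σ[x='q'](S)))) → 1
  (R ∪ π[g,y](ρ[y/x](ρ[g/a](σ[x='q'](S))))) → 5

== RESULT ==
g | y
2 | s
5 | p
7 | q
8 | s
9 | q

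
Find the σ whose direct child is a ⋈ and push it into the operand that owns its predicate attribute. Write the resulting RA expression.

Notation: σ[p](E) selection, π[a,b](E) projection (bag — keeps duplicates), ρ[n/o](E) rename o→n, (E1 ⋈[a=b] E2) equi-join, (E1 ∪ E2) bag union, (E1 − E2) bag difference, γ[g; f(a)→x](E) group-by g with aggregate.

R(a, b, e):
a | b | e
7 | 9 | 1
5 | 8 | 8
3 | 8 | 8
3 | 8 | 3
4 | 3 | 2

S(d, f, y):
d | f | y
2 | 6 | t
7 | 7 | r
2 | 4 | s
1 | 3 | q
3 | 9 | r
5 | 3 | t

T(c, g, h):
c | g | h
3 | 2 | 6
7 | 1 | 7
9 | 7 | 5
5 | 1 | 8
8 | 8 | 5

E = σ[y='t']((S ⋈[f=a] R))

σ filters on y, owned by the left side.
E' = (σ[y='t'](S) ⋈[f=a] R)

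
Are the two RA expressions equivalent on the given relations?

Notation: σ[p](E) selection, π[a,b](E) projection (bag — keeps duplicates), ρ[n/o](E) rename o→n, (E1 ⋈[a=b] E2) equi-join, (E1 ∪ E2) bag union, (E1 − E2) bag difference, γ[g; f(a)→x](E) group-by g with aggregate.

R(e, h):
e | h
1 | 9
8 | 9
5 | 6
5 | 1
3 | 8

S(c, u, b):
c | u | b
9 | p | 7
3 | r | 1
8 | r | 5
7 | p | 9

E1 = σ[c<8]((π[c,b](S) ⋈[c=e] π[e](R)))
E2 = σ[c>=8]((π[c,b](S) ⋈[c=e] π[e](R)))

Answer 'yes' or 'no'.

E1 row counts bottom-up:
  S → 4
  π[c,b](S) → 4
  R → 5
  π[e](R) → 5
  (π[c,b](S) ⋈[c=e] π[e](R)) → 2
  σ[c<8]((π[c,b](S) ⋈[c=e] π[e](R))) → 1
E2 row counts bottom-up:
  S → 4
  π[c,b](S) → 4
  R → 5
  π[e](R) → 5
  (π[c,b](S) ⋈[c=e] π[e](R)) → 2
  σ[c>=8]((π[c,b](S) ⋈[c=e] π[e](R))) → 1

E1 result:
c | b | e
3 | 1 | 3
E2 result:
c | b | e
8 | 5 | 8
Witness: (3, 1, 3) appears 1× in E1 but 0× in E2.

no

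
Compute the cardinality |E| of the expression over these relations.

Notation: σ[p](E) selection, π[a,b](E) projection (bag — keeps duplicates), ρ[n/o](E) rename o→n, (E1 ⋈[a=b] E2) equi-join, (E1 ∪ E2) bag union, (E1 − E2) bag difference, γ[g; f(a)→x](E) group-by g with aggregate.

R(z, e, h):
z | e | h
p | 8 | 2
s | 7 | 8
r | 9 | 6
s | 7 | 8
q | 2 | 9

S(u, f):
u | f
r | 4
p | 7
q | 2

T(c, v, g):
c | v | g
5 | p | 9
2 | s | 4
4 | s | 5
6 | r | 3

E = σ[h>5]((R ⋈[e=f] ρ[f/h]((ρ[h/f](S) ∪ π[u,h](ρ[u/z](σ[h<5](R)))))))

Row counts bottom-up:
  R → 5
  S → 3
  ρ[h/f](S) → 3
  R → 5
  σ[h<5](R) → 1
  ρ[u/z](σ[h<5](R)) → 1
  π[u,h](ρ[u/z](σ[h<5](R))) → 1
  (ρ[h/f](S) ∪ π[u,h](ρ[u/z](σ[h<5](R)))) → 4
  ρ[f/h]((ρ[h/f](S) ∪ π[u,h](ρ[u/z](σ[h<5](R))))) → 4
  (R ⋈[e=f] ρ[f/h]((ρ[h/f](S) ∪ π[u,h](ρ[u/z](σ[h<5](R)))))) → 4
  σ[h>5]((R ⋈[e=f] ρ[f/h]((ρ[h/f](S) ∪ π[u,h](ρ[u/z](σ[h<5](R))))))) → 4

|E| = 4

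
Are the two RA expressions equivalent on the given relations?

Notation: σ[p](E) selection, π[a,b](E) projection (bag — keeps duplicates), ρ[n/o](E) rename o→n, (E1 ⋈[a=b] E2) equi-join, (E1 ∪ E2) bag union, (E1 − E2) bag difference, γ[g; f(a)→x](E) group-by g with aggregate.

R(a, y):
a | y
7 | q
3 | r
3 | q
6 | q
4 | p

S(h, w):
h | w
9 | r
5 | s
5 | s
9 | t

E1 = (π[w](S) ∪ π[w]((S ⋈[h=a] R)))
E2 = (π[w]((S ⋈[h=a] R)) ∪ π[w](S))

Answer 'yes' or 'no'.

E1 row counts bottom-up:
  S → 4
  π[w](S) → 4
  S → 4
  R → 5
  (S ⋈[h=a] R) → 0
  π[w]((S ⋈[h=a] R)) → 0
  (π[w](S) ∪ π[w]((S ⋈[h=a] R))) → 4
E2 row counts bottom-up:
  S → 4
  R → 5
  (S ⋈[h=a] R) → 0
  π[w]((S ⋈[h=a] R)) → 0
  S → 4
  π[w](S) → 4
  (π[w]((S ⋈[h=a] R)) ∪ π[w](S)) → 4

E1 and E2 produce the same multiset:
w
r
s
s
t

yes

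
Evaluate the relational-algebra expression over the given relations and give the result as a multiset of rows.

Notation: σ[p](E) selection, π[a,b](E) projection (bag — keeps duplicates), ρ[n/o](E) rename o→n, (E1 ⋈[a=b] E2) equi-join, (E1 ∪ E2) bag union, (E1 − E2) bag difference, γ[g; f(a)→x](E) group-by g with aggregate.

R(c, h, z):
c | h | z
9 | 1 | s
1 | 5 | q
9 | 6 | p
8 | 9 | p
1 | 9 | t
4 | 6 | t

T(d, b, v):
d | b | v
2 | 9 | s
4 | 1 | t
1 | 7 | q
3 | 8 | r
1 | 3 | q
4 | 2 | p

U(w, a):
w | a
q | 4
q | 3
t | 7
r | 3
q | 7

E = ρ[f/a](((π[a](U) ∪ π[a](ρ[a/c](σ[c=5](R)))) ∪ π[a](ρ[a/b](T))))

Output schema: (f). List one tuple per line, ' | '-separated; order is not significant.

Stepwise |·|:
  U → 5
  π[a](U) → 5
  R → 6
  σ[c=5](R) → 0
  ρ[a/c](σ[c=5](R)) → 0
  π[a](ρ[a/c](σ[c=5](R))) → 0
  (π[a](U) ∪ π[a](ρ[a/c](σ[c=5](R)))) → 5
  T → 6
  ρ[a/b](T) → 6
  π[a](ρ[a/b](T)) → 6
  ((π[a](U) ∪ π[a](ρ[a/c](σ[c=5](R)))) ∪ π[a](ρ[a/b](T))) → 11
  ρ[f/a](((π[a](U) ∪ π[a](ρ[a/c](σ[c=5](R)))) ∪ π[a](ρ[a/b](T)))) → 11

== RESULT ==
f
1
2
3
3
3
4
7
7
7
8
9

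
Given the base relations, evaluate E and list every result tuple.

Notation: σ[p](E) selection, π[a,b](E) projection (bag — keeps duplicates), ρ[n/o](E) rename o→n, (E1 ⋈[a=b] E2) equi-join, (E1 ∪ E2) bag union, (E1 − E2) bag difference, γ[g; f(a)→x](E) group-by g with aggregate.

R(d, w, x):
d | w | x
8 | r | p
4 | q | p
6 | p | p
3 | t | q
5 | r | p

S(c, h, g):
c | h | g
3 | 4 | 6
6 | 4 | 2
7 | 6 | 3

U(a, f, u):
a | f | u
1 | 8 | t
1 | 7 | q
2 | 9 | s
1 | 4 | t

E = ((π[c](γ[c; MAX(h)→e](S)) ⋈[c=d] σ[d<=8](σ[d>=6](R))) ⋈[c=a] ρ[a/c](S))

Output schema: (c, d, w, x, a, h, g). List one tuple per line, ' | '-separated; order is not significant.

Stepwise |·|:
  S → 3
  γ[c; MAX(h)→e](S) → 3
  π[c](γ[c; MAX(h)→e](S)) → 3
  R → 5
  σ[d>=6](R) → 2
  σ[d<=8](σ[d>=6](R)) → 2
  (π[c](γ[c; MAX(h)→e](S)) ⋈[c=d] σ[d<=8](σ[d>=6](R))) → 1
  S → 3
  ρ[a/c](S) → 3
  ((π[c](γ[c; MAX(h)→e](S)) ⋈[c=d] σ[d<=8](σ[d>=6](R))) ⋈[c=a] ρ[a/c](S)) → 1

== RESULT ==
c | d | w | x | a | h | g
6 | 6 | p | p | 6 | 4 | 2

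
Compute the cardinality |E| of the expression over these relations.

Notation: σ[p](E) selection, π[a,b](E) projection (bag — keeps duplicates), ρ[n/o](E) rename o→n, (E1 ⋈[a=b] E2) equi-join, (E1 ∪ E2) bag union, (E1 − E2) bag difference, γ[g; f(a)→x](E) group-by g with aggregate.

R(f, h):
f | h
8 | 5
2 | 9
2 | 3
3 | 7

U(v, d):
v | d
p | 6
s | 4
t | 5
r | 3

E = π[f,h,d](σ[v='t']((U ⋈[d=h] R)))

Stepwise |·|:
  U → 4
  R → 4
  (U ⋈[d=h] R) → 2
  σ[v='t']((U ⋈[d=h] R)) → 1
  π[f,h,d](σ[v='t']((U ⋈[d=h] R))) → 1

|E| = 1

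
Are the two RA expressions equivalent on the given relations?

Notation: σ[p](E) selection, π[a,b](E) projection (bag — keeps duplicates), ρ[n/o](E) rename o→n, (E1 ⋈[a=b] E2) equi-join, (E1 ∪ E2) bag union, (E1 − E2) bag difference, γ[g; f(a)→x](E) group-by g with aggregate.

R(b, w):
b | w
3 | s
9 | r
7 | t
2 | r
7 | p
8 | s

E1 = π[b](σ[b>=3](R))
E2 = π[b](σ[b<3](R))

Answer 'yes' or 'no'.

E1 row counts bottom-up:
  R → 6
  σ[b>=3](R) → 5
  π[b](σ[b>=3](R)) → 5
E2 row counts bottom-up:
  R → 6
  σ[b<3](R) → 1
  π[b](σ[b<3](R)) → 1

E1 result:
b
3
7
7
8
9
E2 result:
b
2
Witness: (7,) appears 2× in E1 but 0× in E2.

no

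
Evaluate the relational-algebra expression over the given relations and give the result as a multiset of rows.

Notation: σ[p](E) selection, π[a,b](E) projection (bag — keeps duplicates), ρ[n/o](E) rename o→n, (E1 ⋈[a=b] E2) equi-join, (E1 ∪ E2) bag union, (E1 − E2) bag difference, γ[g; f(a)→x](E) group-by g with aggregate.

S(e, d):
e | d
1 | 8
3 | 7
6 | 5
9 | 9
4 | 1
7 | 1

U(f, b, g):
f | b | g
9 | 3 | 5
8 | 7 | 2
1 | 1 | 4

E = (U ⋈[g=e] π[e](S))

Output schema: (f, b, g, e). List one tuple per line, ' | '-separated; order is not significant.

Stepwise |·|:
  U → 3
  S → 6
  π[e](S) → 6
  (U ⋈[g=e] π[e](S)) → 1

== RESULT ==
f | b | g | e
1 | 1 | 4 | 4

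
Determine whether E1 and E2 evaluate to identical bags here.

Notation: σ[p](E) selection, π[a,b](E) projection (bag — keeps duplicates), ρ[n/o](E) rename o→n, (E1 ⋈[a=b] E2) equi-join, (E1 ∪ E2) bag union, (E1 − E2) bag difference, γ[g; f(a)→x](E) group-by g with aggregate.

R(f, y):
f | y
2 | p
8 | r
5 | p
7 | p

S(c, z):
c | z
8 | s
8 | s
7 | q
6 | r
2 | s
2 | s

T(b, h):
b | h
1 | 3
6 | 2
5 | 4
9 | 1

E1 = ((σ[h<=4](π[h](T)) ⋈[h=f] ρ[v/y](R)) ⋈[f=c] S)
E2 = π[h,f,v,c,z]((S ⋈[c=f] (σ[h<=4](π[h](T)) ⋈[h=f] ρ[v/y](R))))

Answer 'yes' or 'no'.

E1 row counts bottom-up:
  T → 4
  π[h](T) → 4
  σ[h<=4](π[h](T)) → 4
  R → 4
  ρ[v/y](R) → 4
  (σ[h<=4](π[h](T)) ⋈[h=f] ρ[v/y](R)) → 1
  S → 6
  ((σ[h<=4](π[h](T)) ⋈[h=f] ρ[v/y](R)) ⋈[f=c] S) → 2
E2 row counts bottom-up:
  S → 6
  T → 4
  π[h](T) → 4
  σ[h<=4](π[h](T)) → 4
  R → 4
  ρ[v/y](R) → 4
  (σ[h<=4](π[h](T)) ⋈[h=f] ρ[v/y](R)) → 1
  (S ⋈[c=f] (σ[h<=4](π[h](T)) ⋈[h=f] ρ[v/y](R))) → 2
  π[h,f,v,c,z]((S ⋈[c=f] (σ[h<=4](π[h](T)) ⋈[h=f] ρ[v/y](R)))) → 2

E1 and E2 produce the same multiset:
h | f | v | c | z
2 | 2 | p | 2 | s
2 | 2 | p | 2 | s

yes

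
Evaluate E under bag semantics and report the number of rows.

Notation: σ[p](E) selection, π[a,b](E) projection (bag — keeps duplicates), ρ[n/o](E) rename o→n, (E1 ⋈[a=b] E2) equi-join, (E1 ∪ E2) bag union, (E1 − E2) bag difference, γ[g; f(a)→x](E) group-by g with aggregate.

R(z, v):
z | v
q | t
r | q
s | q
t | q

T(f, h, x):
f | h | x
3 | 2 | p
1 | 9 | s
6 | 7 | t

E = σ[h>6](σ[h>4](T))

Stepwise |·|:
  T → 3
  σ[h>4](T) → 2
  σ[h>6](σ[h>4](T)) → 2

|E| = 2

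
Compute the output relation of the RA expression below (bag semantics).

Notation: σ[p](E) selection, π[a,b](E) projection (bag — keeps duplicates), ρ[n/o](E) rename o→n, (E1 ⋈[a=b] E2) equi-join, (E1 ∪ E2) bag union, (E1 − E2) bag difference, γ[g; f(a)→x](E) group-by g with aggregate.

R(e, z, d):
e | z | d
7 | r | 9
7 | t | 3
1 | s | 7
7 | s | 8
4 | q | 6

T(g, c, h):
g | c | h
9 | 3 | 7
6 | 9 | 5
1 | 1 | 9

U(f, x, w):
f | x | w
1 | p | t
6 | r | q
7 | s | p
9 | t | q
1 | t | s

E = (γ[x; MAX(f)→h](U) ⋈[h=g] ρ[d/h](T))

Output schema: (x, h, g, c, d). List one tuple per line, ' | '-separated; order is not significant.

Subexpression sizes:
  U → 5
  γ[x; MAX(f)→h](U) → 4
  T → 3
  ρ[d/h](T) → 3
  (γ[x; MAX(f)→h](U) ⋈[h=g] ρ[d/h](T)) → 3

== RESULT ==
x | h | g | c | d
p | 1 | 1 | 1 | 9
r | 6 | 6 | 9 | 5
t | 9 | 9 | 3 | 7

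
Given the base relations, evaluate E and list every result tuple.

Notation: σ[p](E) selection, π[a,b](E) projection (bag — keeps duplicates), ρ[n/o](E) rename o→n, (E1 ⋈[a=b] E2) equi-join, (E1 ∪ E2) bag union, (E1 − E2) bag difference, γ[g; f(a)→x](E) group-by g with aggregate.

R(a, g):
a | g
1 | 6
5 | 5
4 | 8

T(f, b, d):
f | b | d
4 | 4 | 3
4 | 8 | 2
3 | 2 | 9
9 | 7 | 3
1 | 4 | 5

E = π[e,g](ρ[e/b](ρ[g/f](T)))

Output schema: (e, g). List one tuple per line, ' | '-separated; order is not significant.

Stepwise |·|:
  T → 5
  ρ[g/f](T) → 5
  ρ[e/b](ρ[g/f](T)) → 5
  π[e,g](ρ[e/b](ρ[g/f](T))) → 5

== RESULT ==
e | g
2 | 3
4 | 1
4 | 4
7 | 9
8 | 4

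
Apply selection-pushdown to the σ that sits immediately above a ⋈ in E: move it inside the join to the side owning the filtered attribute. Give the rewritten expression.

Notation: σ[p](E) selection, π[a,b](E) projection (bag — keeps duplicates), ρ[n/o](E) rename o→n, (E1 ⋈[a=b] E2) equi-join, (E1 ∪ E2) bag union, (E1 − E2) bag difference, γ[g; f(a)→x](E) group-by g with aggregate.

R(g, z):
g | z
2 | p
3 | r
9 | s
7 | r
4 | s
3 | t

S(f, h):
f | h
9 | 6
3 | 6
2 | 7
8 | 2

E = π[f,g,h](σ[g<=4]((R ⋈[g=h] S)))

σ filters on g, owned by the left side.
E' = π[f,g,h]((σ[g<=4](R) ⋈[g=h] S))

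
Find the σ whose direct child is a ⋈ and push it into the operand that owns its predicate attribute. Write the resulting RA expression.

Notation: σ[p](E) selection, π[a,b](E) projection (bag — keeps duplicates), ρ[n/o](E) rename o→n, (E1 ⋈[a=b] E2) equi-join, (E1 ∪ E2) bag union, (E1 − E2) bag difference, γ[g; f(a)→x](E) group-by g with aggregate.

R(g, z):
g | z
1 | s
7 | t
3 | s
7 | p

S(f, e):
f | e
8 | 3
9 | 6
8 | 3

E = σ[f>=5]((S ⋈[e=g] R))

σ filters on f, owned by the left side.
E' = (σ[f>=5](S) ⋈[e=g] R)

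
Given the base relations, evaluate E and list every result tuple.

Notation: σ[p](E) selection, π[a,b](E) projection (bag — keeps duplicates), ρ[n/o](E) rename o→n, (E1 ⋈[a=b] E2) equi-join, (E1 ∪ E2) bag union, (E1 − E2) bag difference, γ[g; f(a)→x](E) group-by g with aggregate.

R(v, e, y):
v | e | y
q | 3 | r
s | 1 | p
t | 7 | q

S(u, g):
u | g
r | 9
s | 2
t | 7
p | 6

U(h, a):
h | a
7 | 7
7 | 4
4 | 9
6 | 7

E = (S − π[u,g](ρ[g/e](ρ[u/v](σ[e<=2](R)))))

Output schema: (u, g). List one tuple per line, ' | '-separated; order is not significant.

Stepwise |·|:
  S → 4
  R → 3
  σ[e<=2](R) → 1
  ρ[u/v](σ[e<=2](R)) → 1
  ρ[g/e](ρ[u/v](σ[e<=2](R))) → 1
  π[u,g](ρ[g/e](ρ[u/v](σ[e<=2](R)))) → 1
  (S − π[u,g](ρ[g/e](ρ[u/v](σ[e<=2](R))))) → 4

== RESULT ==
u | g
p | 6
r | 9
s | 2
t | 7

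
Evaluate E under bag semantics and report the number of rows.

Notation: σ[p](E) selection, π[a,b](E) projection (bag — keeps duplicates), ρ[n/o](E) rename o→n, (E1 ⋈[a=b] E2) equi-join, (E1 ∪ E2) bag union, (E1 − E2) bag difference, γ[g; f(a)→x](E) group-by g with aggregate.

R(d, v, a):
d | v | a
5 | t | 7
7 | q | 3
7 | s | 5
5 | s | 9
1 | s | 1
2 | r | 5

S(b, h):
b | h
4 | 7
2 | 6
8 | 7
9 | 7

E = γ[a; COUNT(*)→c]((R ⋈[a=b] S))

Per-node cardinality:
  R → 6
  S → 4
  (R ⋈[a=b] S) → 1
  γ[a; COUNT(*)→c]((R ⋈[a=b] S)) → 1

|E| = 1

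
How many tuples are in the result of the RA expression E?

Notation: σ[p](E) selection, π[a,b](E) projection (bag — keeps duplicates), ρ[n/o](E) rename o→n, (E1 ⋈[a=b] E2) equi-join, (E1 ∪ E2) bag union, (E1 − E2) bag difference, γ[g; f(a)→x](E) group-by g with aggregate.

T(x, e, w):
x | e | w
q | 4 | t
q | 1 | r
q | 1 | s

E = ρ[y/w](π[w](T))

Row counts bottom-up:
  T → 3
  π[w](T) → 3
  ρ[y/w](π[w](T)) → 3

|E| = 3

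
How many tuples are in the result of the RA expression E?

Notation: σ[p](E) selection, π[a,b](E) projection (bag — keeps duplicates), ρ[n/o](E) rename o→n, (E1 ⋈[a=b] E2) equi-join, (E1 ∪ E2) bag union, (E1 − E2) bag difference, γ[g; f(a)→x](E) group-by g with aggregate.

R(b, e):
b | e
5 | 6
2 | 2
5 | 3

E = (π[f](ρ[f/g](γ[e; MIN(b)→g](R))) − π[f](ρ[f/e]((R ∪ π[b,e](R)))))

Per-node cardinality:
  R → 3
  γ[e; MIN(b)→g](R) → 3
  ρ[f/g](γ[e; MIN(b)→g](R)) → 3
  π[f](ρ[f/g](γ[e; MIN(b)→g](R))) → 3
  R → 3
  R → 3
  π[b,e](R) → 3
  (R ∪ π[b,e](R)) → 6
  ρ[f/e]((R ∪ π[b,e](R))) → 6
  π[f](ρ[f/e]((R ∪ π[b,e](R)))) → 6
  (π[f](ρ[f/g](γ[e; MIN(b)→g](R))) − π[f](ρ[f/e]((R ∪ π[b,e](R))))) → 2

|E| = 2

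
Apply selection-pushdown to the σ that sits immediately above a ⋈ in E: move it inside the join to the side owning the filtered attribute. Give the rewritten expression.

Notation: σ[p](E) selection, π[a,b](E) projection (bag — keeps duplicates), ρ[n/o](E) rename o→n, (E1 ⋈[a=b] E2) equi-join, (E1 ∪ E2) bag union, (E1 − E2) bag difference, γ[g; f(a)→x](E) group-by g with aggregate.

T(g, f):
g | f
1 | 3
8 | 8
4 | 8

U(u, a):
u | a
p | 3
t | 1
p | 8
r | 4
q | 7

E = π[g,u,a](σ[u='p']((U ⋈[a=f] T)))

σ filters on u, owned by the left side.
E' = π[g,u,a]((σ[u='p'](U) ⋈[a=f] T))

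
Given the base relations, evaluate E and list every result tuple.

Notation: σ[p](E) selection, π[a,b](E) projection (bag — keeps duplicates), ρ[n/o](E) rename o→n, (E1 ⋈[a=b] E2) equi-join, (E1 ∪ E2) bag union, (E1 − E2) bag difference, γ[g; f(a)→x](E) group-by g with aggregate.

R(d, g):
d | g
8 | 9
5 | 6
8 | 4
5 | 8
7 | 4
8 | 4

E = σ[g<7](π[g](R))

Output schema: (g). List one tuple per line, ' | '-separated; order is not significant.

Stepwise |·|:
  R → 6
  π[g](R) → 6
  σ[g<7](π[g](R)) → 4

== RESULT ==
g
4
4
4
6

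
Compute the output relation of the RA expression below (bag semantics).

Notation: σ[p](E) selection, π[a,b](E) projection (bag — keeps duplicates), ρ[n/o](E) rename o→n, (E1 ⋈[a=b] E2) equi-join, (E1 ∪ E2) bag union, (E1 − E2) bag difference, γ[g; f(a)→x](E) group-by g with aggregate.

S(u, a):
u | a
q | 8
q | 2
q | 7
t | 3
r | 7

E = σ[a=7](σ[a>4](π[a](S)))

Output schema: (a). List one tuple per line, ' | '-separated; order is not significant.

Per-node cardinality:
  S → 5
  π[a](S) → 5
  σ[a>4](π[a](S)) → 3
  σ[a=7](σ[a>4](π[a](S))) → 2

== RESULT ==
a
7
7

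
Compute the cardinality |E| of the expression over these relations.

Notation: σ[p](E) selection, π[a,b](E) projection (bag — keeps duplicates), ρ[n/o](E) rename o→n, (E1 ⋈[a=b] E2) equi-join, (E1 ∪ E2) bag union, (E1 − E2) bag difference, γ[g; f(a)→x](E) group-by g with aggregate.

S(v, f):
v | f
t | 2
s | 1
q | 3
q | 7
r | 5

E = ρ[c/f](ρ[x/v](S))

Subexpression sizes:
  S → 5
  ρ[x/v](S) → 5
  ρ[c/f](ρ[x/v](S)) → 5

|E| = 5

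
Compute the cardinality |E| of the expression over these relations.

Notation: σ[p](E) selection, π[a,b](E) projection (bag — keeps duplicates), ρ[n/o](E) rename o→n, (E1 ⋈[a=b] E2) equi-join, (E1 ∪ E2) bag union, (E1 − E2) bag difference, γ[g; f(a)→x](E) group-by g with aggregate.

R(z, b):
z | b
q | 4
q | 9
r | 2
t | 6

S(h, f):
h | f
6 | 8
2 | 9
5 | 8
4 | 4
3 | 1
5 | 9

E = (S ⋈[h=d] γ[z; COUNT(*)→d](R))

Subexpression sizes:
  S → 6
  R → 4
  γ[z; COUNT(*)→d](R) → 3
  (S ⋈[h=d] γ[z; COUNT(*)→d](R)) → 1

|E| = 1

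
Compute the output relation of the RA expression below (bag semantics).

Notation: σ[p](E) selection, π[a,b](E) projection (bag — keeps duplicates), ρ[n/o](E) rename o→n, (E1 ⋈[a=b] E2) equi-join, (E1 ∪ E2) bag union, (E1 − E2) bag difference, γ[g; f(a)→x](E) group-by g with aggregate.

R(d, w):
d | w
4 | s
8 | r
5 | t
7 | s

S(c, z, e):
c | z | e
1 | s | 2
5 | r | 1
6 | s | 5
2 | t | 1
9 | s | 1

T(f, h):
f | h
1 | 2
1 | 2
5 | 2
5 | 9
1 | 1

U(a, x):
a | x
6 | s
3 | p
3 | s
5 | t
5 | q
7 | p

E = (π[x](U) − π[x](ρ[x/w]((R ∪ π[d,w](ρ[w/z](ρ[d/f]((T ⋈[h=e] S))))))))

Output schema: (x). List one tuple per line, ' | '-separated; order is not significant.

Row counts bottom-up:
  U → 6
  π[x](U) → 6
  R → 4
  T → 5
  S → 5
  (T ⋈[h=e] S) → 6
  ρ[d/f]((T ⋈[h=e] S)) → 6
  ρ[w/z](ρ[d/f]((T ⋈[h=e] S))) → 6
  π[d,w](ρ[w/z](ρ[d/f]((T ⋈[h=e] S)))) → 6
  (R ∪ π[d,w](ρ[w/z](ρ[d/f]((T ⋈[h=e] S))))) → 10
  ρ[x/w]((R ∪ π[d,w](ρ[w/z](ρ[d/f]((T ⋈[h=e] S)))))) → 10
  π[x](ρ[x/w]((R ∪ π[d,w](ρ[w/z](ρ[d/f]((T ⋈[h=e] S))))))) → 10
  (π[x](U) − π[x](ρ[x/w]((R ∪ π[d,w](ρ[w/z](ρ[d/f]((T ⋈[h=e] S)))))))) → 3

== RESULT ==
x
p
p
q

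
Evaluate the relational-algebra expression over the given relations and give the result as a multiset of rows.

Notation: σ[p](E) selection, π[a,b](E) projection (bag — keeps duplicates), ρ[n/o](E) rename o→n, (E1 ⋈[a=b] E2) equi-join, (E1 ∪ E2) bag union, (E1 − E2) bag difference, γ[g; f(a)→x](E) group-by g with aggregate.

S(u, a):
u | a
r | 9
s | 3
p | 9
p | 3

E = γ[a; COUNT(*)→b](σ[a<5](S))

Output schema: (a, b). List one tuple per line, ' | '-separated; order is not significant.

Stepwise |·|:
  S → 4
  σ[a<5](S) → 2
  γ[a; COUNT(*)→b](σ[a<5](S)) → 1

== RESULT ==
a | b
3 | 2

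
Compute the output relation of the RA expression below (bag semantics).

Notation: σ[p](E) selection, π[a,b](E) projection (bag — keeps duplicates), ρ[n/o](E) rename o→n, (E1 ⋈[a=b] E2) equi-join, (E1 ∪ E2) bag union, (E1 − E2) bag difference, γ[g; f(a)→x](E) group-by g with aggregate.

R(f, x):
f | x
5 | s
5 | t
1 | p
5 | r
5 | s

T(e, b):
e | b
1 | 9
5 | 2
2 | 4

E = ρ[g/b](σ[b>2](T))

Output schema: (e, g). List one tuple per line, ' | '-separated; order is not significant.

Per-node cardinality:
  T → 3
  σ[b>2](T) → 2
  ρ[g/b](σ[b>2](T)) → 2

== RESULT ==
e | g
1 | 9
2 | 4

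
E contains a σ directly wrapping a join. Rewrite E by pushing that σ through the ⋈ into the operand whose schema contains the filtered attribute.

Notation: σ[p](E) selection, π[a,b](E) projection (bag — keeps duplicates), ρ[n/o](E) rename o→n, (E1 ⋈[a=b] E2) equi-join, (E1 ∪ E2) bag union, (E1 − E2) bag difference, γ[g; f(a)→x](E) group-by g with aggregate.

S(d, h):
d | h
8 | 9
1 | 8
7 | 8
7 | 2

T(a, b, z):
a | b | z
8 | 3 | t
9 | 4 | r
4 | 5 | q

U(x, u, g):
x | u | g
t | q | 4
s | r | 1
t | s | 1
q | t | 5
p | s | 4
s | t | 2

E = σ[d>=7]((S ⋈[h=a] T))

σ filters on d, owned by the left side.
E' = (σ[d>=7](S) ⋈[h=a] T)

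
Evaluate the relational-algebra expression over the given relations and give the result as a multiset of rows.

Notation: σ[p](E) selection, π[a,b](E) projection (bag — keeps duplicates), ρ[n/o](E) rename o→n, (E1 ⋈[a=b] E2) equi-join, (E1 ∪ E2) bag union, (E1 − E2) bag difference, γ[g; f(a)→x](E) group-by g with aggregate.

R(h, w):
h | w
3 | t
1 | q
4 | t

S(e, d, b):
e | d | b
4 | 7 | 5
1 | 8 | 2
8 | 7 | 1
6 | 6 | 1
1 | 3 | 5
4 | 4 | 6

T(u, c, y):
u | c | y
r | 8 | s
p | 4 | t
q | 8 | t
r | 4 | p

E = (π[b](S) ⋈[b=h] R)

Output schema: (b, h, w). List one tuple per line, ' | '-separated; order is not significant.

Stepwise |·|:
  S → 6
  π[b](S) → 6
  R → 3
  (π[b](S) ⋈[b=h] R) → 2

== RESULT ==
b | h | w
1 | 1 | q
1 | 1 | q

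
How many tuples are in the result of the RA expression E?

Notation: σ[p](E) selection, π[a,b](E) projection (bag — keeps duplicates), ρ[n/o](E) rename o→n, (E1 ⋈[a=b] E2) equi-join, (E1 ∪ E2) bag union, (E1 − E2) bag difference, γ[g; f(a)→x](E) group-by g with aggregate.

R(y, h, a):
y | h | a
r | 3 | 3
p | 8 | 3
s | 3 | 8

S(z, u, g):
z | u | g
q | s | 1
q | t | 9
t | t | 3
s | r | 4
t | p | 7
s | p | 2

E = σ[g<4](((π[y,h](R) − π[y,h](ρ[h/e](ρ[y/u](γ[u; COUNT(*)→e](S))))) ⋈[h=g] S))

Subexpression sizes:
  R → 3
  π[y,h](R) → 3
  S → 6
  γ[u; COUNT(*)→e](S) → 4
  ρ[y/u](γ[u; COUNT(*)→e](S)) → 4
  ρ[h/e](ρ[y/u](γ[u; COUNT(*)→e](S))) → 4
  π[y,h](ρ[h/e](ρ[y/u](γ[u; COUNT(*)→e](S)))) → 4
  (π[y,h](R) − π[y,h](ρ[h/e](ρ[y/u](γ[u; COUNT(*)→e](S))))) → 3
  S → 6
  ((π[y,h](R) − π[y,h](ρ[h/e](ρ[y/u](γ[u; COUNT(*)→e](S))))) ⋈[h=g] S) → 2
  σ[g<4](((π[y,h](R) − π[y,h](ρ[h/e](ρ[y/u](γ[u; COUNT(*)→e](S))))) ⋈[h=g] S)) → 2

|E| = 2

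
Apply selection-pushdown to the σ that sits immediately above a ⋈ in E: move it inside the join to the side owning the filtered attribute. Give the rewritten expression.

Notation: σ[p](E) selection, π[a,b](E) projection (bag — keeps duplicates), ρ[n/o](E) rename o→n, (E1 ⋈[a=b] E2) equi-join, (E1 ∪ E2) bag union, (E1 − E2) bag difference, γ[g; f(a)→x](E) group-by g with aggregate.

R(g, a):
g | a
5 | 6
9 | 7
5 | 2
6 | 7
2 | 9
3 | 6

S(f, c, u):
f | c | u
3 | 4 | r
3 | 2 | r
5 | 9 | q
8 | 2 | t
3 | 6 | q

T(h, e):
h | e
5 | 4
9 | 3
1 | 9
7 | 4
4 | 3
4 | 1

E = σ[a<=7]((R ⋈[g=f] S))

σ filters on a, owned by the left side.
E' = (σ[a<=7](R) ⋈[g=f] S)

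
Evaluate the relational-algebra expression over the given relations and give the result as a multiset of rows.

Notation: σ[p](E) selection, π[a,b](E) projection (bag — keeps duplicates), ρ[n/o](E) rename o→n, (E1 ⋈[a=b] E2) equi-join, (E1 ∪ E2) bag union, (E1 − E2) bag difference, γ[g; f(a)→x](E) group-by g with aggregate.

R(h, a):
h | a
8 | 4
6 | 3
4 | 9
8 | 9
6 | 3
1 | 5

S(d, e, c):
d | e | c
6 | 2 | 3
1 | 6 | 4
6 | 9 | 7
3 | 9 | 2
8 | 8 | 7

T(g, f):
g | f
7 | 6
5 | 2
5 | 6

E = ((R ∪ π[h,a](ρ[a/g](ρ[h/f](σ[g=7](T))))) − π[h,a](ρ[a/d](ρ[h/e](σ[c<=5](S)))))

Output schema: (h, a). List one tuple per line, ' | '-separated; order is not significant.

Per-node cardinality:
  R → 6
  T → 3
  σ[g=7](T) → 1
  ρ[h/f](σ[g=7](T)) → 1
  ρ[a/g](ρ[h/f](σ[g=7](T))) → 1
  π[h,a](ρ[a/g](ρ[h/f](σ[g=7](T)))) → 1
  (R ∪ π[h,a](ρ[a/g](ρ[h/f](σ[g=7](T))))) → 7
  S → 5
  σ[c<=5](S) → 3
  ρ[h/e](σ[c<=5](S)) → 3
  ρ[a/d](ρ[h/e](σ[c<=5](S))) → 3
  π[h,a](ρ[a/d](ρ[h/e](σ[c<=5](S)))) → 3
  ((R ∪ π[h,a](ρ[a/g](ρ[h/f](σ[g=7](T))))) − π[h,a](ρ[a/d](ρ[h/e](σ[c<=5](S))))) → 7

== RESULT ==
h | a
1 | 5
4 | 9
6 | 3
6 | 3
6 | 7
8 | 4
8 | 9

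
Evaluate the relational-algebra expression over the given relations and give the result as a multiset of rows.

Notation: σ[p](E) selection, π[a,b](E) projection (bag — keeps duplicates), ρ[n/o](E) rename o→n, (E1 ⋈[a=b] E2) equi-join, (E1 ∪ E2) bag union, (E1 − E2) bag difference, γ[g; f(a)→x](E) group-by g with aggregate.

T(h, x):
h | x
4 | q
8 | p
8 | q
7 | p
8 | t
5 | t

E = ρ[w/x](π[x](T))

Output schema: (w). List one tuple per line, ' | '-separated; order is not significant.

Stepwise |·|:
  T → 6
  π[x](T) → 6
  ρ[w/x](π[x](T)) → 6

== RESULT ==
w
p
p
q
q
t
t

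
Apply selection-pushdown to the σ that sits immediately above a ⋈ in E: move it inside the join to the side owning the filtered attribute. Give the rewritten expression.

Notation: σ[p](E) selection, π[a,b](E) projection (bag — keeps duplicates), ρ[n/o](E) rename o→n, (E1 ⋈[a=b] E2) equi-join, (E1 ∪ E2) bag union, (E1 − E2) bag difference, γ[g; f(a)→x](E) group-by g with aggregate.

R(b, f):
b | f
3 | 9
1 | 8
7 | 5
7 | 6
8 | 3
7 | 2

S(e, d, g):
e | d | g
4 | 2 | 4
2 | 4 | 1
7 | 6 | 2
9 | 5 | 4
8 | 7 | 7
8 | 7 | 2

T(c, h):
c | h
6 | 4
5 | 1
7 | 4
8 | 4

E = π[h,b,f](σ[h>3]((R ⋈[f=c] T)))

σ filters on h, owned by the right side.
E' = π[h,b,f]((R ⋈[f=c] σ[h>3](T)))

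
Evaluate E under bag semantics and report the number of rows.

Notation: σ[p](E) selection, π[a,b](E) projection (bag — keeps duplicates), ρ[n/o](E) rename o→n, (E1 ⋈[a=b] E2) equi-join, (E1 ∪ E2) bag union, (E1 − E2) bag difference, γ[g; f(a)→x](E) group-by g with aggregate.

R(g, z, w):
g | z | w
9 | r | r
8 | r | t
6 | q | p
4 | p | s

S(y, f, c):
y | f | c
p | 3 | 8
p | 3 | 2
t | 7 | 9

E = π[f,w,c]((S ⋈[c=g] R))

Stepwise |·|:
  S → 3
  R → 4
  (S ⋈[c=g] R) → 2
  π[f,w,c]((S ⋈[c=g] R)) → 2

|E| = 2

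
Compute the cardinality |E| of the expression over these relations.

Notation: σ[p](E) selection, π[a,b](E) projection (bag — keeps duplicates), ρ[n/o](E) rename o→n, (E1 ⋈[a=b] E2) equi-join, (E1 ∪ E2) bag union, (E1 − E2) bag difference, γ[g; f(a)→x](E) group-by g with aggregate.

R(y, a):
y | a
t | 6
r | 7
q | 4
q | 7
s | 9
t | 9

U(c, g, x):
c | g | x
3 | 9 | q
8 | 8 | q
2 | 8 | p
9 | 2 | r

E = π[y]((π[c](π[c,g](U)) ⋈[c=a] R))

Stepwise |·|:
  U → 4
  π[c,g](U) → 4
  π[c](π[c,g](U)) → 4
  R → 6
  (π[c](π[c,g](U)) ⋈[c=a] R) → 2
  π[y]((π[c](π[c,g](U)) ⋈[c=a] R)) → 2

|E| = 2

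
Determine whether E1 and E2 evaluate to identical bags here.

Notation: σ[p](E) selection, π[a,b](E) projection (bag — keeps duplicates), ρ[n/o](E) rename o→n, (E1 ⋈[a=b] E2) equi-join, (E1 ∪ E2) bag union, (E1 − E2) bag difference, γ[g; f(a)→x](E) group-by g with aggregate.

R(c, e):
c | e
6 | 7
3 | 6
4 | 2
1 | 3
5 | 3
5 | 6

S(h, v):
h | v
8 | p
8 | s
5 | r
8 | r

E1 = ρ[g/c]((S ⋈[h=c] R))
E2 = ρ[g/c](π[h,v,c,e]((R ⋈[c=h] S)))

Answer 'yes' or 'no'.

E1 stepwise |·|:
  S → 4
  R → 6
  (S ⋈[h=c] R) → 2
  ρ[g/c]((S ⋈[h=c] R)) → 2
E2 stepwise |·|:
  R → 6
  S → 4
  (R ⋈[c=h] S) → 2
  π[h,v,c,e]((R ⋈[c=h] S)) → 2
  ρ[g/c](π[h,v,c,e]((R ⋈[c=h] S))) → 2

E1 and E2 produce the same multiset:
h | v | g | e
5 | r | 5 | 3
5 | r | 5 | 6

yes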